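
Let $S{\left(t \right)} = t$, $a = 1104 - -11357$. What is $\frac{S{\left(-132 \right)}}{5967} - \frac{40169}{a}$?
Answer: $- \frac{4732025}{1457937} \approx -3.2457$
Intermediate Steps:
$a = 12461$ ($a = 1104 + 11357 = 12461$)
$\frac{S{\left(-132 \right)}}{5967} - \frac{40169}{a} = - \frac{132}{5967} - \frac{40169}{12461} = \left(-132\right) \frac{1}{5967} - \frac{40169}{12461} = - \frac{44}{1989} - \frac{40169}{12461} = - \frac{4732025}{1457937}$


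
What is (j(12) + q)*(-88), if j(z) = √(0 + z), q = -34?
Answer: 2992 - 176*√3 ≈ 2687.2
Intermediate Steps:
j(z) = √z
(j(12) + q)*(-88) = (√12 - 34)*(-88) = (2*√3 - 34)*(-88) = (-34 + 2*√3)*(-88) = 2992 - 176*√3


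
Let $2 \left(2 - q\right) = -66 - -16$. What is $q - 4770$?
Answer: $-4743$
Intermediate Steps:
$q = 27$ ($q = 2 - \frac{-66 - -16}{2} = 2 - \frac{-66 + 16}{2} = 2 - -25 = 2 + 25 = 27$)
$q - 4770 = 27 - 4770 = -4743$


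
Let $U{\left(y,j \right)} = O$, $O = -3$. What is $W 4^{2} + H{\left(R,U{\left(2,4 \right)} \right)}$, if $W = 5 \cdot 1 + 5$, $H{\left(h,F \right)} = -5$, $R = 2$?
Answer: $155$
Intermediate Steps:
$U{\left(y,j \right)} = -3$
$W = 10$ ($W = 5 + 5 = 10$)
$W 4^{2} + H{\left(R,U{\left(2,4 \right)} \right)} = 10 \cdot 4^{2} - 5 = 10 \cdot 16 - 5 = 160 - 5 = 155$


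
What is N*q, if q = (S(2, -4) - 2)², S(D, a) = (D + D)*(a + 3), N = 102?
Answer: 3672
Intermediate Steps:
S(D, a) = 2*D*(3 + a) (S(D, a) = (2*D)*(3 + a) = 2*D*(3 + a))
q = 36 (q = (2*2*(3 - 4) - 2)² = (2*2*(-1) - 2)² = (-4 - 2)² = (-6)² = 36)
N*q = 102*36 = 3672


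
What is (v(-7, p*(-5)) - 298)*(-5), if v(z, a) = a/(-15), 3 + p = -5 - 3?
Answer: 4525/3 ≈ 1508.3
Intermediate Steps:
p = -11 (p = -3 + (-5 - 3) = -3 - 8 = -11)
v(z, a) = -a/15 (v(z, a) = a*(-1/15) = -a/15)
(v(-7, p*(-5)) - 298)*(-5) = (-(-11)*(-5)/15 - 298)*(-5) = (-1/15*55 - 298)*(-5) = (-11/3 - 298)*(-5) = -905/3*(-5) = 4525/3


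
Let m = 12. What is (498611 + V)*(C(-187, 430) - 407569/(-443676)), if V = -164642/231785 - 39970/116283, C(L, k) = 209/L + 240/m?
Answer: 2007076142116921130005661/203290185885346260 ≈ 9.8730e+6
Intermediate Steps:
C(L, k) = 20 + 209/L (C(L, k) = 209/L + 240/12 = 209/L + 240*(1/12) = 209/L + 20 = 20 + 209/L)
V = -28409512136/26952655155 (V = -164642*1/231785 - 39970*1/116283 = -164642/231785 - 39970/116283 = -28409512136/26952655155 ≈ -1.0541)
(498611 + V)*(C(-187, 430) - 407569/(-443676)) = (498611 - 28409512136/26952655155)*((20 + 209/(-187)) - 407569/(-443676)) = 13438861929977569*((20 + 209*(-1/187)) - 407569*(-1/443676))/26952655155 = 13438861929977569*((20 - 19/17) + 407569/443676)/26952655155 = 13438861929977569*(321/17 + 407569/443676)/26952655155 = (13438861929977569/26952655155)*(149348669/7542492) = 2007076142116921130005661/203290185885346260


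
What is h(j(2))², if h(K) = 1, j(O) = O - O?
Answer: 1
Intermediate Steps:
j(O) = 0
h(j(2))² = 1² = 1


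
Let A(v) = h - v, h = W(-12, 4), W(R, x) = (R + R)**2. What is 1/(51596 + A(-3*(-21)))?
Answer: 1/52109 ≈ 1.9191e-5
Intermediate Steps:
W(R, x) = 4*R**2 (W(R, x) = (2*R)**2 = 4*R**2)
h = 576 (h = 4*(-12)**2 = 4*144 = 576)
A(v) = 576 - v
1/(51596 + A(-3*(-21))) = 1/(51596 + (576 - (-3)*(-21))) = 1/(51596 + (576 - 1*63)) = 1/(51596 + (576 - 63)) = 1/(51596 + 513) = 1/52109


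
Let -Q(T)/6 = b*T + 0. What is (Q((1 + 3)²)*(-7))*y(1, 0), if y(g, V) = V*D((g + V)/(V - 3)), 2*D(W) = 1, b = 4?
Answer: 0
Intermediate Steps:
D(W) = ½ (D(W) = (½)*1 = ½)
Q(T) = -24*T (Q(T) = -6*(4*T + 0) = -24*T)
y(g, V) = V/2 (y(g, V) = V*(½) = V/2)
(Q((1 + 3)²)*(-7))*y(1, 0) = (-24*(1 + 3)²*(-7))*((½)*0) = (-24*4²*(-7))*0 = (-24*16*(-7))*0 = -384*(-7)*0 = 2688*0 = 0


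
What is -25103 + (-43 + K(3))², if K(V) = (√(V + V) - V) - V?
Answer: -25103 + (49 - √6)² ≈ -22936.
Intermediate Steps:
K(V) = -2*V + √2*√V (K(V) = (√(2*V) - V) - V = (√2*√V - V) - V = (-V + √2*√V) - V = -2*V + √2*√V)
-25103 + (-43 + K(3))² = -25103 + (-43 + (-2*3 + √2*√3))² = -25103 + (-43 + (-6 + √6))² = -25103 + (-49 + √6)²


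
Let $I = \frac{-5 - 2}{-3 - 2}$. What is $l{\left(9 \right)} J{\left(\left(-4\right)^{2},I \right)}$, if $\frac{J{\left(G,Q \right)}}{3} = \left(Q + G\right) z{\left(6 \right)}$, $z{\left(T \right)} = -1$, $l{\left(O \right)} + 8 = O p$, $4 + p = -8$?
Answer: $\frac{30276}{5} \approx 6055.2$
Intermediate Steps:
$p = -12$ ($p = -4 - 8 = -12$)
$l{\left(O \right)} = -8 - 12 O$ ($l{\left(O \right)} = -8 + O \left(-12\right) = -8 - 12 O$)
$I = \frac{7}{5}$ ($I = - \frac{7}{-5} = \left(-7\right) \left(- \frac{1}{5}\right) = \frac{7}{5} \approx 1.4$)
$J{\left(G,Q \right)} = - 3 G - 3 Q$ ($J{\left(G,Q \right)} = 3 \left(Q + G\right) \left(-1\right) = 3 \left(G + Q\right) \left(-1\right) = 3 \left(- G - Q\right) = - 3 G - 3 Q$)
$l{\left(9 \right)} J{\left(\left(-4\right)^{2},I \right)} = \left(-8 - 108\right) \left(- 3 \left(-4\right)^{2} - \frac{21}{5}\right) = \left(-8 - 108\right) \left(\left(-3\right) 16 - \frac{21}{5}\right) = - 116 \left(-48 - \frac{21}{5}\right) = \left(-116\right) \left(- \frac{261}{5}\right) = \frac{30276}{5}$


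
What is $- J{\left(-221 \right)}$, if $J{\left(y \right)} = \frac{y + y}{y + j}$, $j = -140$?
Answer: $- \frac{442}{361} \approx -1.2244$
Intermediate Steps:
$J{\left(y \right)} = \frac{2 y}{-140 + y}$ ($J{\left(y \right)} = \frac{y + y}{y - 140} = \frac{2 y}{-140 + y}$)
$- J{\left(-221 \right)} = - \frac{2 \left(-221\right)}{-140 - 221} = - \frac{2 \left(-221\right)}{-361} = - \frac{2 \left(-221\right) \left(-1\right)}{361} = \left(-1\right) \frac{442}{361} = - \frac{442}{361}$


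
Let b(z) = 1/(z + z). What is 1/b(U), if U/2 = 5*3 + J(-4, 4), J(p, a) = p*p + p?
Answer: 108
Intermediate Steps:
J(p, a) = p + p² (J(p, a) = p² + p = p + p²)
U = 54 (U = 2*(5*3 - 4*(1 - 4)) = 2*(15 - 4*(-3)) = 2*(15 + 12) = 2*27 = 54)
b(z) = 1/(2*z)
1/b(U) = 1/((½)/54) = 1/((½)*(1/54)) = 1/(1/108) = 108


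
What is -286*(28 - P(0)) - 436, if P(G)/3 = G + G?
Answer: -8444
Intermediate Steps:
P(G) = 6*G (P(G) = 3*(G + G) = 3*(2*G) = 6*G)
-286*(28 - P(0)) - 436 = -286*(28 - 6*0) - 436 = -286*(28 - 1*0) - 436 = -286*(28 + 0) - 436 = -286*28 - 436 = -8008 - 436 = -8444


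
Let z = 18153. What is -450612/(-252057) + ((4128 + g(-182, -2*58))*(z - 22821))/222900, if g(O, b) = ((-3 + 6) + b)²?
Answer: -549461218427/1560652925 ≈ -352.07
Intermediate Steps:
g(O, b) = (3 + b)²
-450612/(-252057) + ((4128 + g(-182, -2*58))*(z - 22821))/222900 = -450612/(-252057) + ((4128 + (3 - 2*58)²)*(18153 - 22821))/222900 = -450612*(-1/252057) + ((4128 + (3 - 116)²)*(-4668))*(1/222900) = 150204/84019 + ((4128 + (-113)²)*(-4668))*(1/222900) = 150204/84019 + ((4128 + 12769)*(-4668))*(1/222900) = 150204/84019 + (16897*(-4668))*(1/222900) = 150204/84019 - 78875196*1/222900 = 150204/84019 - 6572933/18575 = -549461218427/1560652925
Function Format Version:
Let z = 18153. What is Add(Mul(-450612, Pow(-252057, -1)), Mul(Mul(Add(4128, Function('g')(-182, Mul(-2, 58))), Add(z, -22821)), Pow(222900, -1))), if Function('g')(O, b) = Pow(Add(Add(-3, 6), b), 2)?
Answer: Rational(-549461218427, 1560652925) ≈ -352.07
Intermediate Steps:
Function('g')(O, b) = Pow(Add(3, b), 2)
Add(Mul(-450612, Pow(-252057, -1)), Mul(Mul(Add(4128, Function('g')(-182, Mul(-2, 58))), Add(z, -22821)), Pow(222900, -1))) = Add(Mul(-450612, Pow(-252057, -1)), Mul(Mul(Add(4128, Pow(Add(3, Mul(-2, 58)), 2)), Add(18153, -22821)), Pow(222900, -1))) = Add(Mul(-450612, Rational(-1, 252057)), Mul(Mul(Add(4128, Pow(Add(3, -116), 2)), -4668), Rational(1, 222900))) = Add(Rational(150204, 84019), Mul(Mul(Add(4128, Pow(-113, 2)), -4668), Rational(1, 222900))) = Add(Rational(150204, 84019), Mul(Mul(Add(4128, 12769), -4668), Rational(1, 222900))) = Add(Rational(150204, 84019), Mul(Mul(16897, -4668), Rational(1, 222900))) = Add(Rational(150204, 84019), Mul(-78875196, Rational(1, 222900))) = Add(Rational(150204, 84019), Rational(-6572933, 18575)) = Rational(-549461218427, 1560652925)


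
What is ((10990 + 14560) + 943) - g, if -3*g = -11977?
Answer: 67502/3 ≈ 22501.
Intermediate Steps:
g = 11977/3 (g = -⅓*(-11977) = 11977/3 ≈ 3992.3)
((10990 + 14560) + 943) - g = ((10990 + 14560) + 943) - 1*11977/3 = (25550 + 943) - 11977/3 = 26493 - 11977/3 = 67502/3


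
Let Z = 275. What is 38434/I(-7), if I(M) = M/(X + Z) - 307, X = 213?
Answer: -18755792/149823 ≈ -125.19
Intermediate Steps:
I(M) = -307 + M/488 (I(M) = M/(213 + 275) - 307 = M/488 - 307 = -307 + M/488)
38434/I(-7) = 38434/(-307 + (1/488)*(-7)) = 38434/(-307 - 7/488) = 38434/(-149823/488) = 38434*(-488/149823) = -18755792/149823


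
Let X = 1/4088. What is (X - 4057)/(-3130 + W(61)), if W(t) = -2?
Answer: 16585015/12803616 ≈ 1.2953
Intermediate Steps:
X = 1/4088 ≈ 0.00024462
(X - 4057)/(-3130 + W(61)) = (1/4088 - 4057)/(-3130 - 2) = -16585015/4088/(-3132) = -16585015/4088*(-1/3132) = 16585015/12803616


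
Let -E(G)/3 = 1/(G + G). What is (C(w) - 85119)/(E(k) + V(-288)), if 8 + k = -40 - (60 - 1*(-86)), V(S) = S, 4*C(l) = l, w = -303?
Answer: 11018521/37247 ≈ 295.82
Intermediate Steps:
C(l) = l/4
k = -194 (k = -8 + (-40 - (60 - 1*(-86))) = -8 + (-40 - (60 + 86)) = -8 + (-40 - 1*146) = -8 + (-40 - 146) = -8 - 186 = -194)
E(G) = -3/(2*G) (E(G) = -3/(G + G) = -3*1/(2*G) = -3/(2*G))
(C(w) - 85119)/(E(k) + V(-288)) = ((1/4)*(-303) - 85119)/(-3/2/(-194) - 288) = (-303/4 - 85119)/(-3/2*(-1/194) - 288) = -340779/(4*(3/388 - 288)) = -340779/(4*(-111741/388)) = -340779/4*(-388/111741) = 11018521/37247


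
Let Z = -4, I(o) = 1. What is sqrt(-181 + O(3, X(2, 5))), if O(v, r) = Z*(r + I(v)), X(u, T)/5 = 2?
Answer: 15*I ≈ 15.0*I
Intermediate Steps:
X(u, T) = 10 (X(u, T) = 5*2 = 10)
O(v, r) = -4 - 4*r (O(v, r) = -4*(r + 1) = -4*(1 + r) = -4 - 4*r)
sqrt(-181 + O(3, X(2, 5))) = sqrt(-181 + (-4 - 4*10)) = sqrt(-181 + (-4 - 40)) = sqrt(-181 - 44) = sqrt(-225) = 15*I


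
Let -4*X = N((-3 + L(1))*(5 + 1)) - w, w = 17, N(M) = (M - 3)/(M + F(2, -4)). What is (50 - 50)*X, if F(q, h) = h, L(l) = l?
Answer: 0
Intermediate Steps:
N(M) = (-3 + M)/(-4 + M) (N(M) = (M - 3)/(M - 4) = (-3 + M)/(-4 + M))
X = 257/64 (X = -((-3 + (-3 + 1)*(5 + 1))/(-4 + (-3 + 1)*(5 + 1)) - 1*17)/4 = -((-3 - 2*6)/(-4 - 2*6) - 17)/4 = -((-3 - 12)/(-4 - 12) - 17)/4 = -(-15/(-16) - 17)/4 = -(-1/16*(-15) - 17)/4 = -(15/16 - 17)/4 = -¼*(-257/16) = 257/64 ≈ 4.0156)
(50 - 50)*X = (50 - 50)*(257/64) = 0*(257/64) = 0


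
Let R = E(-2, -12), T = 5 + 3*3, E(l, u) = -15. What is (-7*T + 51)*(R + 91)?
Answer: -3572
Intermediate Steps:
T = 14 (T = 5 + 9 = 14)
R = -15
(-7*T + 51)*(R + 91) = (-7*14 + 51)*(-15 + 91) = (-98 + 51)*76 = -47*76 = -3572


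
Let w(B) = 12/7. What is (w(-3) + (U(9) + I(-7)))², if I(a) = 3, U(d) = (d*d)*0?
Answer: 1089/49 ≈ 22.224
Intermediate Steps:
U(d) = 0 (U(d) = d²*0 = 0)
w(B) = 12/7 (w(B) = 12*(⅐) = 12/7)
(w(-3) + (U(9) + I(-7)))² = (12/7 + (0 + 3))² = (12/7 + 3)² = (33/7)² = 1089/49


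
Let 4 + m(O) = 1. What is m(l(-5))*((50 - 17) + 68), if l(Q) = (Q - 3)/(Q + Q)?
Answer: -303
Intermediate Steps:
l(Q) = (-3 + Q)/(2*Q) (l(Q) = (-3 + Q)/((2*Q)) = (-3 + Q)*(1/(2*Q)) = (-3 + Q)/(2*Q))
m(O) = -3 (m(O) = -4 + 1 = -3)
m(l(-5))*((50 - 17) + 68) = -3*((50 - 17) + 68) = -3*(33 + 68) = -3*101 = -303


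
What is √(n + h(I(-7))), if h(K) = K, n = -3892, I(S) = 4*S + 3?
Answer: I*√3917 ≈ 62.586*I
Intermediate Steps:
I(S) = 3 + 4*S
√(n + h(I(-7))) = √(-3892 + (3 + 4*(-7))) = √(-3892 + (3 - 28)) = √(-3892 - 25) = √(-3917) = I*√3917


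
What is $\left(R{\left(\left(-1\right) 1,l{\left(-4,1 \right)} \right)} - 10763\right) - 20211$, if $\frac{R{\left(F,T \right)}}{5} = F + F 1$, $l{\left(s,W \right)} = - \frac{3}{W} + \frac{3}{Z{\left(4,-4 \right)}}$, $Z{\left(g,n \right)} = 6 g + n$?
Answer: $-30984$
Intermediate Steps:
$Z{\left(g,n \right)} = n + 6 g$
$l{\left(s,W \right)} = \frac{3}{20} - \frac{3}{W}$ ($l{\left(s,W \right)} = - \frac{3}{W} + \frac{3}{-4 + 6 \cdot 4} = - \frac{3}{W} + \frac{3}{-4 + 24} = - \frac{3}{W} + \frac{3}{20} = \frac{3}{20} - \frac{3}{W}$)
$R{\left(F,T \right)} = 10 F$ ($R{\left(F,T \right)} = 5 \left(F + F 1\right) = 5 \left(F + F\right) = 5 \cdot 2 F = 10 F$)
$\left(R{\left(\left(-1\right) 1,l{\left(-4,1 \right)} \right)} - 10763\right) - 20211 = \left(10 \left(\left(-1\right) 1\right) - 10763\right) - 20211 = \left(10 \left(-1\right) - 10763\right) - 20211 = \left(-10 - 10763\right) - 20211 = -10773 - 20211 = -30984$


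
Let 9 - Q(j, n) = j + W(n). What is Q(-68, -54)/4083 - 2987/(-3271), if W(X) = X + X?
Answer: 12801056/13355493 ≈ 0.95849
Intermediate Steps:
W(X) = 2*X
Q(j, n) = 9 - j - 2*n (Q(j, n) = 9 - (j + 2*n) = 9 + (-j - 2*n) = 9 - j - 2*n)
Q(-68, -54)/4083 - 2987/(-3271) = (9 - 1*(-68) - 2*(-54))/4083 - 2987/(-3271) = (9 + 68 + 108)*(1/4083) - 2987*(-1/3271) = 185*(1/4083) + 2987/3271 = 185/4083 + 2987/3271 = 12801056/13355493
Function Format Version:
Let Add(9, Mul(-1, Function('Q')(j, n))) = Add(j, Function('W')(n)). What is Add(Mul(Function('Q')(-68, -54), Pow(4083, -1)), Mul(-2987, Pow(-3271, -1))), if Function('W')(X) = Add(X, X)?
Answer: Rational(12801056, 13355493) ≈ 0.95849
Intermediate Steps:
Function('W')(X) = Mul(2, X)
Function('Q')(j, n) = Add(9, Mul(-1, j), Mul(-2, n)) (Function('Q')(j, n) = Add(9, Mul(-1, Add(j, Mul(2, n)))) = Add(9, Add(Mul(-1, j), Mul(-2, n))) = Add(9, Mul(-1, j), Mul(-2, n)))
Add(Mul(Function('Q')(-68, -54), Pow(4083, -1)), Mul(-2987, Pow(-3271, -1))) = Add(Mul(Add(9, Mul(-1, -68), Mul(-2, -54)), Pow(4083, -1)), Mul(-2987, Pow(-3271, -1))) = Add(Mul(Add(9, 68, 108), Rational(1, 4083)), Mul(-2987, Rational(-1, 3271))) = Add(Mul(185, Rational(1, 4083)), Rational(2987, 3271)) = Add(Rational(185, 4083), Rational(2987, 3271)) = Rational(12801056, 13355493)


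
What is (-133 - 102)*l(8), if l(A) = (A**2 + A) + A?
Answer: -18800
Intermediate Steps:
l(A) = A**2 + 2*A (l(A) = (A + A**2) + A = A**2 + 2*A)
(-133 - 102)*l(8) = (-133 - 102)*(8*(2 + 8)) = -1880*10 = -235*80 = -18800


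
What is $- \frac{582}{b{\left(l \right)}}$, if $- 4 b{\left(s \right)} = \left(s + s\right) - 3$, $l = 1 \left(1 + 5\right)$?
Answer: $\frac{776}{3} \approx 258.67$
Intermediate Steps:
$l = 6$ ($l = 1 \cdot 6 = 6$)
$b{\left(s \right)} = \frac{3}{4} - \frac{s}{2}$ ($b{\left(s \right)} = - \frac{\left(s + s\right) - 3}{4} = - \frac{2 s - 3}{4} = - \frac{-3 + 2 s}{4} = \frac{3}{4} - \frac{s}{2}$)
$- \frac{582}{b{\left(l \right)}} = - \frac{582}{\frac{3}{4} - 3} = - \frac{582}{- \frac{9}{4}} = \left(-582\right) \left(- \frac{4}{9}\right) = \frac{776}{3}$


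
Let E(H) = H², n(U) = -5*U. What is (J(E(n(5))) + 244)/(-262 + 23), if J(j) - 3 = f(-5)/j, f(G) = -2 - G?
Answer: -154378/149375 ≈ -1.0335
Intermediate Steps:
J(j) = 3 + 3/j (J(j) = 3 + (-2 - 1*(-5))/j = 3 + (-2 + 5)/j = 3 + 3/j)
(J(E(n(5))) + 244)/(-262 + 23) = ((3 + 3/((-5*5)²)) + 244)/(-262 + 23) = ((3 + 3/((-25)²)) + 244)/(-239) = ((3 + 3/625) + 244)*(-1/239) = (1878/625 + 244)*(-1/239) = (154378/625)*(-1/239) = -154378/149375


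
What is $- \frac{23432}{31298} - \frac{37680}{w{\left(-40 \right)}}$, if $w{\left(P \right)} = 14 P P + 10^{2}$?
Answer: $- \frac{14221072}{5868375} \approx -2.4233$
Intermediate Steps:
$w{\left(P \right)} = 100 + 14 P^{2}$ ($w{\left(P \right)} = 14 P^{2} + 100 = 100 + 14 P^{2}$)
$- \frac{23432}{31298} - \frac{37680}{w{\left(-40 \right)}} = - \frac{23432}{31298} - \frac{37680}{100 + 14 \left(-40\right)^{2}} = \left(-23432\right) \frac{1}{31298} - \frac{37680}{100 + 14 \cdot 1600} = - \frac{11716}{15649} - \frac{37680}{100 + 22400} = - \frac{11716}{15649} - \frac{37680}{22500} = - \frac{11716}{15649} - \frac{628}{375} = - \frac{14221072}{5868375}$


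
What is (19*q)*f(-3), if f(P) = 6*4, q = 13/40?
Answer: 741/5 ≈ 148.20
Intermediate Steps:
q = 13/40 (q = 13*(1/40) = 13/40 ≈ 0.32500)
f(P) = 24
(19*q)*f(-3) = (19*(13/40))*24 = (247/40)*24 = 741/5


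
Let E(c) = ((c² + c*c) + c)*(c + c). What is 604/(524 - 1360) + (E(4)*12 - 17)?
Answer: 718600/209 ≈ 3438.3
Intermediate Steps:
E(c) = 2*c*(c + 2*c²) (E(c) = ((c² + c²) + c)*(2*c) = (2*c² + c)*(2*c) = (c + 2*c²)*(2*c) = 2*c*(c + 2*c²))
604/(524 - 1360) + (E(4)*12 - 17) = 604/(524 - 1360) + ((4²*(2 + 4*4))*12 - 17) = 604/(-836) + ((16*(2 + 16))*12 - 17) = 604*(-1/836) + ((16*18)*12 - 17) = -151/209 + (288*12 - 17) = -151/209 + (3456 - 17) = -151/209 + 3439 = 718600/209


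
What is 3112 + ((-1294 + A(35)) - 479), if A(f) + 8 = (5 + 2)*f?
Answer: 1576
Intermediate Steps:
A(f) = -8 + 7*f (A(f) = -8 + (5 + 2)*f = -8 + 7*f)
3112 + ((-1294 + A(35)) - 479) = 3112 + ((-1294 + (-8 + 7*35)) - 479) = 3112 + ((-1294 + (-8 + 245)) - 479) = 3112 + ((-1294 + 237) - 479) = 3112 + (-1057 - 479) = 3112 - 1536 = 1576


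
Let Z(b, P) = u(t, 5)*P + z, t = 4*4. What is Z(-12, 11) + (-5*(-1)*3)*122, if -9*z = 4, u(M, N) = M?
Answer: 18050/9 ≈ 2005.6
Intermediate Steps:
t = 16
z = -4/9 (z = -⅑*4 = -4/9 ≈ -0.44444)
Z(b, P) = -4/9 + 16*P (Z(b, P) = 16*P - 4/9 = -4/9 + 16*P)
Z(-12, 11) + (-5*(-1)*3)*122 = (-4/9 + 16*11) + (-5*(-1)*3)*122 = (-4/9 + 176) + (5*3)*122 = 1580/9 + 15*122 = 1580/9 + 1830 = 18050/9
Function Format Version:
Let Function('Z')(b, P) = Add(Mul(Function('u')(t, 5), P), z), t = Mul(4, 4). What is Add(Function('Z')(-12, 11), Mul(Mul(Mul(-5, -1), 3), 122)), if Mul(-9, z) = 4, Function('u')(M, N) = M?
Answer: Rational(18050, 9) ≈ 2005.6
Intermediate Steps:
t = 16
z = Rational(-4, 9) (z = Mul(Rational(-1, 9), 4) = Rational(-4, 9) ≈ -0.44444)
Function('Z')(b, P) = Add(Rational(-4, 9), Mul(16, P)) (Function('Z')(b, P) = Add(Mul(16, P), Rational(-4, 9)) = Add(Rational(-4, 9), Mul(16, P)))
Add(Function('Z')(-12, 11), Mul(Mul(Mul(-5, -1), 3), 122)) = Add(Add(Rational(-4, 9), Mul(16, 11)), Mul(Mul(Mul(-5, -1), 3), 122)) = Add(Add(Rational(-4, 9), 176), Mul(Mul(5, 3), 122)) = Add(Rational(1580, 9), Mul(15, 122)) = Add(Rational(1580, 9), 1830) = Rational(18050, 9)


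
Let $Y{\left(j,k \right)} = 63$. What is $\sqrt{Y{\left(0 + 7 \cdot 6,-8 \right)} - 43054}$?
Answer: $i \sqrt{42991} \approx 207.34 i$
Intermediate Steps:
$\sqrt{Y{\left(0 + 7 \cdot 6,-8 \right)} - 43054} = \sqrt{63 - 43054} = \sqrt{-42991} = i \sqrt{42991}$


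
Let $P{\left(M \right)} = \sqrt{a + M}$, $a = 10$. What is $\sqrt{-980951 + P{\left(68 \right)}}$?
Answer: $\sqrt{-980951 + \sqrt{78}} \approx 990.42 i$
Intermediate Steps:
$P{\left(M \right)} = \sqrt{10 + M}$
$\sqrt{-980951 + P{\left(68 \right)}} = \sqrt{-980951 + \sqrt{10 + 68}} = \sqrt{-980951 + \sqrt{78}}$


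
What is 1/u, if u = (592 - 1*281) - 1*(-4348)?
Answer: 1/4659 ≈ 0.00021464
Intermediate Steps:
u = 4659 (u = (592 - 281) + 4348 = 311 + 4348 = 4659)
1/u = 1/4659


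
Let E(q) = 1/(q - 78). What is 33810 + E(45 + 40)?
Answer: 236671/7 ≈ 33810.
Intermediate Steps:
E(q) = 1/(-78 + q)
33810 + E(45 + 40) = 33810 + 1/(-78 + (45 + 40)) = 33810 + 1/(-78 + 85) = 33810 + 1/7 = 33810 + ⅐ = 236671/7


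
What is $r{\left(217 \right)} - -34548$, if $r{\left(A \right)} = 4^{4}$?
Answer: $34804$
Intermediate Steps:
$r{\left(A \right)} = 256$
$r{\left(217 \right)} - -34548 = 256 - -34548 = 256 + 34548 = 34804$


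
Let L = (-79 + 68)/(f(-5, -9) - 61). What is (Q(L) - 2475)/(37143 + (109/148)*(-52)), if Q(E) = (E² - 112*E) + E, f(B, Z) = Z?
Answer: -451875413/6727082600 ≈ -0.067173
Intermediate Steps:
L = 11/70 (L = (-79 + 68)/(-9 - 61) = -11/(-70) = -11*(-1/70) = 11/70 ≈ 0.15714)
Q(E) = E² - 111*E
(Q(L) - 2475)/(37143 + (109/148)*(-52)) = (11*(-111 + 11/70)/70 - 2475)/(37143 + (109/148)*(-52)) = ((11/70)*(-7759/70) - 2475)/(37143 + (109*(1/148))*(-52)) = (-85349/4900 - 2475)/(37143 + (109/148)*(-52)) = -12212849/(4900*(37143 - 1417/37)) = -12212849/(4900*1372874/37) = -12212849/4900*37/1372874 = -451875413/6727082600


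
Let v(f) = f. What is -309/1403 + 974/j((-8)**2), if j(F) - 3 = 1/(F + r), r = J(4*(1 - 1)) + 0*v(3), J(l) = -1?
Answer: 43016088/133285 ≈ 322.74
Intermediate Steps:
r = -1 (r = -1 + 0*3 = -1 + 0 = -1)
j(F) = 3 + 1/(-1 + F) (j(F) = 3 + 1/(F - 1) = 3 + 1/(-1 + F))
-309/1403 + 974/j((-8)**2) = -309/1403 + 974/(((-2 + 3*(-8)**2)/(-1 + (-8)**2))) = -309*1/1403 + 974/(((-2 + 3*64)/(-1 + 64))) = -309/1403 + 974/(((-2 + 192)/63)) = -309/1403 + 974/(((1/63)*190)) = -309/1403 + 974/(190/63) = -309/1403 + 974*(63/190) = -309/1403 + 30681/95 = 43016088/133285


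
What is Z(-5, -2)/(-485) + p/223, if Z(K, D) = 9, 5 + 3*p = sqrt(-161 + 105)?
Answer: -8446/324465 + 2*I*sqrt(14)/669 ≈ -0.026031 + 0.011186*I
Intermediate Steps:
p = -5/3 + 2*I*sqrt(14)/3 (p = -5/3 + sqrt(-161 + 105)/3 = -5/3 + sqrt(-56)/3 = -5/3 + (2*I*sqrt(14))/3 = -5/3 + 2*I*sqrt(14)/3 ≈ -1.6667 + 2.4944*I)
Z(-5, -2)/(-485) + p/223 = 9/(-485) + (-5/3 + 2*I*sqrt(14)/3)/223 = 9*(-1/485) + (-5/3 + 2*I*sqrt(14)/3)*(1/223) = -9/485 + (-5/669 + 2*I*sqrt(14)/669) = -8446/324465 + 2*I*sqrt(14)/669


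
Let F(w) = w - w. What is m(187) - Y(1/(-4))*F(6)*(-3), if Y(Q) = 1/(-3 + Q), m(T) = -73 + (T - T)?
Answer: -73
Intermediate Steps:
F(w) = 0
m(T) = -73 (m(T) = -73 + 0 = -73)
m(187) - Y(1/(-4))*F(6)*(-3) = -73 - 0/(-3 + 1/(-4))*(-3) = -73 - 0/(-3 + 1*(-1/4))*(-3) = -73 - 0/(-3 - 1/4)*(-3) = -73 - 0/(-13/4)*(-3) = -73 - (-4/13*0)*(-3) = -73 - 0*(-3) = -73 - 1*0 = -73 + 0 = -73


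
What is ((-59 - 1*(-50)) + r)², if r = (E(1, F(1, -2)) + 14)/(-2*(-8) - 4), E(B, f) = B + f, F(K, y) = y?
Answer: 9025/144 ≈ 62.674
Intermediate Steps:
r = 13/12 (r = ((1 - 2) + 14)/(-2*(-8) - 4) = (-1 + 14)/(16 - 4) = 13/12 ≈ 1.0833)
((-59 - 1*(-50)) + r)² = ((-59 - 1*(-50)) + 13/12)² = ((-59 + 50) + 13/12)² = (-9 + 13/12)² = (-95/12)² = 9025/144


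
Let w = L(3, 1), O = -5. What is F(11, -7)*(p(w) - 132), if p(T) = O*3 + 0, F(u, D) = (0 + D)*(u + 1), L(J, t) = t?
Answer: 12348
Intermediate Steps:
w = 1
F(u, D) = D*(1 + u)
p(T) = -15 (p(T) = -5*3 + 0 = -15 + 0 = -15)
F(11, -7)*(p(w) - 132) = (-7*(1 + 11))*(-15 - 132) = -7*12*(-147) = -84*(-147) = 12348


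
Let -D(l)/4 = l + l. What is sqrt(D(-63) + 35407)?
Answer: sqrt(35911) ≈ 189.50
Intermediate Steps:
D(l) = -8*l (D(l) = -4*(l + l) = -8*l)
sqrt(D(-63) + 35407) = sqrt(-8*(-63) + 35407) = sqrt(504 + 35407) = sqrt(35911)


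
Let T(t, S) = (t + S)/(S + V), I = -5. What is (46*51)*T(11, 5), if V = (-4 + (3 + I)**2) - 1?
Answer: 9384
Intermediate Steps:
V = -1 (V = (-4 + (3 - 5)**2) - 1 = (-4 + (-2)**2) - 1 = (-4 + 4) - 1 = 0 - 1 = -1)
T(t, S) = (S + t)/(-1 + S) (T(t, S) = (t + S)/(S - 1) = (S + t)/(-1 + S))
(46*51)*T(11, 5) = (46*51)*((5 + 11)/(-1 + 5)) = 2346*(16/4) = 2346*((1/4)*16) = 2346*4 = 9384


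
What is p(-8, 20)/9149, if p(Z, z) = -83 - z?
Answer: -103/9149 ≈ -0.011258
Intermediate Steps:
p(-8, 20)/9149 = (-83 - 1*20)/9149 = (-83 - 20)*(1/9149) = -103*1/9149 = -103/9149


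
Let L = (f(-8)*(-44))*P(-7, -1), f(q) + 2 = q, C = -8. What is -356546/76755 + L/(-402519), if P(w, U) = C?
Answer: -47748787258/10298448615 ≈ -4.6365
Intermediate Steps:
f(q) = -2 + q
P(w, U) = -8
L = -3520 (L = ((-2 - 8)*(-44))*(-8) = -10*(-44)*(-8) = 440*(-8) = -3520)
-356546/76755 + L/(-402519) = -356546/76755 - 3520/(-402519) = -356546*1/76755 - 3520*(-1/402519) = -356546/76755 + 3520/402519 = -47748787258/10298448615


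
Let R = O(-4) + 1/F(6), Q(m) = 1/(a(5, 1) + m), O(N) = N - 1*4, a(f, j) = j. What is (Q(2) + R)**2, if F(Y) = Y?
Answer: 225/4 ≈ 56.250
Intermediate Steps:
O(N) = -4 + N (O(N) = N - 4 = -4 + N)
Q(m) = 1/(1 + m)
R = -47/6 (R = (-4 - 4) + 1/6 = -8 + 1/6 = -47/6 ≈ -7.8333)
(Q(2) + R)**2 = (1/(1 + 2) - 47/6)**2 = (1/3 - 47/6)**2 = (-15/2)**2 = 225/4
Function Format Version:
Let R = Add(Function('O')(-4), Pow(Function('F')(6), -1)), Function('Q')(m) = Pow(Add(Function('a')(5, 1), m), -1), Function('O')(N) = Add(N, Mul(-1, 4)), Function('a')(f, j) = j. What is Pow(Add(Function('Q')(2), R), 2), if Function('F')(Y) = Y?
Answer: Rational(225, 4) ≈ 56.250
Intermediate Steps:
Function('O')(N) = Add(-4, N) (Function('O')(N) = Add(N, -4) = Add(-4, N))
Function('Q')(m) = Pow(Add(1, m), -1)
R = Rational(-47, 6) (R = Add(Add(-4, -4), Pow(6, -1)) = Add(-8, Rational(1, 6)) = Rational(-47, 6) ≈ -7.8333)
Pow(Add(Function('Q')(2), R), 2) = Pow(Add(Pow(Add(1, 2), -1), Rational(-47, 6)), 2) = Pow(Add(Pow(3, -1), Rational(-47, 6)), 2) = Pow(Add(Rational(1, 3), Rational(-47, 6)), 2) = Pow(Rational(-15, 2), 2) = Rational(225, 4)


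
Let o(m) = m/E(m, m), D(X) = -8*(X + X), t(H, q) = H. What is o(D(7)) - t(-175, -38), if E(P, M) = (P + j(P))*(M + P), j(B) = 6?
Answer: 37099/212 ≈ 175.00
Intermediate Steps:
E(P, M) = (6 + P)*(M + P) (E(P, M) = (P + 6)*(M + P) = (6 + P)*(M + P))
D(X) = -16*X
o(m) = m/(2*m² + 12*m) (o(m) = m/(m² + 6*m + 6*m + m*m) = m/(m² + 6*m + 6*m + m²) = m/(2*m² + 12*m))
o(D(7)) - t(-175, -38) = 1/(2*(6 - 16*7)) - 1*(-175) = 1/(2*(6 - 112)) + 175 = (½)/(-106) + 175 = (½)*(-1/106) + 175 = -1/212 + 175 = 37099/212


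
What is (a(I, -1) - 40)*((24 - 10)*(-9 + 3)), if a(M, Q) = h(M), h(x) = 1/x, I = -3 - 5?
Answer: 6741/2 ≈ 3370.5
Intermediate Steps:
I = -8
a(M, Q) = 1/M
(a(I, -1) - 40)*((24 - 10)*(-9 + 3)) = (1/(-8) - 40)*((24 - 10)*(-9 + 3)) = (-⅛ - 40)*(14*(-6)) = -321/8*(-84) = 6741/2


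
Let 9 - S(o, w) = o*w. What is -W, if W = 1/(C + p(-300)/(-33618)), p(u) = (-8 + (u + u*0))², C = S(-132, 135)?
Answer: -16809/299640229 ≈ -5.6097e-5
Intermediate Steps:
S(o, w) = 9 - o*w
C = 17829 (C = 9 - 1*(-132)*135 = 9 + 17820 = 17829)
p(u) = (-8 + u)² (p(u) = (-8 + (u + 0))² = (-8 + u)²)
W = 16809/299640229 (W = 1/(17829 + (-8 - 300)²/(-33618)) = 1/(17829 + (-308)²*(-1/33618)) = 1/(17829 + 94864*(-1/33618)) = 1/(17829 - 47432/16809) = 1/(299640229/16809) = 16809/299640229 ≈ 5.6097e-5)
-W = -1*16809/299640229 = -16809/299640229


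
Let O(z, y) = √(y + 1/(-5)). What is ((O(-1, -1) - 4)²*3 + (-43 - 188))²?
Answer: 853209/25 + 44784*I*√30/25 ≈ 34128.0 + 9811.7*I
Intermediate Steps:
O(z, y) = √(-⅕ + y) (O(z, y) = √(y - ⅕) = √(-⅕ + y))
((O(-1, -1) - 4)²*3 + (-43 - 188))² = ((√(-5 + 25*(-1))/5 - 4)²*3 + (-43 - 188))² = ((√(-5 - 25)/5 - 4)²*3 - 231)² = ((√(-30)/5 - 4)²*3 - 231)² = (((I*√30)/5 - 4)²*3 - 231)² = ((I*√30/5 - 4)²*3 - 231)² = ((-4 + I*√30/5)²*3 - 231)² = (3*(-4 + I*√30/5)² - 231)² = (-231 + 3*(-4 + I*√30/5)²)²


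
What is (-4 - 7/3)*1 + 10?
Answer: 11/3 ≈ 3.6667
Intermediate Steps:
(-4 - 7/3)*1 + 10 = -19/3*1 + 10 = -19/3 + 10 = 11/3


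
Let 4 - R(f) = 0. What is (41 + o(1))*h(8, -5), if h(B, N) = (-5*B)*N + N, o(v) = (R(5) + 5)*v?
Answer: 9750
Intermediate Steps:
R(f) = 4 (R(f) = 4 - 1*0 = 4 + 0 = 4)
o(v) = 9*v (o(v) = (4 + 5)*v = 9*v)
h(B, N) = N - 5*B*N (h(B, N) = -5*B*N + N = N - 5*B*N)
(41 + o(1))*h(8, -5) = (41 + 9*1)*(-5*(1 - 5*8)) = (41 + 9)*(-5*(1 - 40)) = 50*(-5*(-39)) = 50*195 = 9750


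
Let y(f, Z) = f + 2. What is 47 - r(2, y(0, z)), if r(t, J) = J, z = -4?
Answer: 45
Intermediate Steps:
y(f, Z) = 2 + f
47 - r(2, y(0, z)) = 47 - (2 + 0) = 47 - 1*2 = 47 - 2 = 45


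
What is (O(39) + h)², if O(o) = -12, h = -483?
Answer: 245025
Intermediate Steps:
(O(39) + h)² = (-12 - 483)² = (-495)² = 245025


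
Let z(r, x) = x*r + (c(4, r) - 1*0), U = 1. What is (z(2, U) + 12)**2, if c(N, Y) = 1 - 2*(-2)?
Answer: 361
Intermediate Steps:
c(N, Y) = 5 (c(N, Y) = 1 + 4 = 5)
z(r, x) = 5 + r*x (z(r, x) = x*r + (5 - 1*0) = r*x + (5 + 0) = r*x + 5 = 5 + r*x)
(z(2, U) + 12)**2 = ((5 + 2*1) + 12)**2 = ((5 + 2) + 12)**2 = (7 + 12)**2 = 19**2 = 361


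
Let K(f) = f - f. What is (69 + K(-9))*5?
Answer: 345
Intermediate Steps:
K(f) = 0
(69 + K(-9))*5 = (69 + 0)*5 = 69*5 = 345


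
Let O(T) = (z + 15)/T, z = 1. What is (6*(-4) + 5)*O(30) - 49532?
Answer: -743132/15 ≈ -49542.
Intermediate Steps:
O(T) = 16/T (O(T) = (1 + 15)/T = 16/T)
(6*(-4) + 5)*O(30) - 49532 = (6*(-4) + 5)*(16/30) - 49532 = (-24 + 5)*(16*(1/30)) - 49532 = -19*8/15 - 49532 = -152/15 - 49532 = -743132/15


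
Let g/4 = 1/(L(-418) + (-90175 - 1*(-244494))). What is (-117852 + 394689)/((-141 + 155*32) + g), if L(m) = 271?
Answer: 1945283265/33862237 ≈ 57.447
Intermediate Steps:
g = 2/77295 (g = 4/(271 + (-90175 - 1*(-244494))) = 4/(271 + (-90175 + 244494)) = 4/(271 + 154319) = 4/154590 = 4*(1/154590) = 2/77295 ≈ 2.5875e-5)
(-117852 + 394689)/((-141 + 155*32) + g) = (-117852 + 394689)/((-141 + 155*32) + 2/77295) = 276837/((-141 + 4960) + 2/77295) = 276837/(4819 + 2/77295) = 276837/(372484607/77295) = 276837*(77295/372484607) = 1945283265/33862237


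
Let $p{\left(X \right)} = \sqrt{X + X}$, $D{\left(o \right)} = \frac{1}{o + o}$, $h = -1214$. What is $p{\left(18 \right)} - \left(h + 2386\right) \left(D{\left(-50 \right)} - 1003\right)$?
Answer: $\frac{29388343}{25} \approx 1.1755 \cdot 10^{6}$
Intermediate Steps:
$D{\left(o \right)} = \frac{1}{2 o}$
$p{\left(X \right)} = \sqrt{2} \sqrt{X}$ ($p{\left(X \right)} = \sqrt{2 X} = \sqrt{2} \sqrt{X}$)
$p{\left(18 \right)} - \left(h + 2386\right) \left(D{\left(-50 \right)} - 1003\right) = \sqrt{2} \sqrt{18} - \left(-1214 + 2386\right) \left(\frac{1}{2 \left(-50\right)} - 1003\right) = \sqrt{2} \cdot 3 \sqrt{2} - 1172 \left(\frac{1}{2} \left(- \frac{1}{50}\right) - 1003\right) = 6 - 1172 \left(- \frac{1}{100} - 1003\right) = 6 - 1172 \left(- \frac{100301}{100}\right) = 6 - - \frac{29388193}{25} = 6 + \frac{29388193}{25} = \frac{29388343}{25}$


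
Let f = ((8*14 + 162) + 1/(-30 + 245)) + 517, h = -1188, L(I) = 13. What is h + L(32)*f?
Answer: 1955438/215 ≈ 9095.1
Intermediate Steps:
f = 170066/215 (f = ((112 + 162) + 1/215) + 517 = (274 + 1/215) + 517 = 58911/215 + 517 = 170066/215 ≈ 791.00)
h + L(32)*f = -1188 + 13*(170066/215) = -1188 + 2210858/215 = 1955438/215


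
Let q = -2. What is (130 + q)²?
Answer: 16384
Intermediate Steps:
(130 + q)² = (130 - 2)² = 128² = 16384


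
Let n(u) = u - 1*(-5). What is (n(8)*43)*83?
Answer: 46397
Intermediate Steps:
n(u) = 5 + u (n(u) = u + 5 = 5 + u)
(n(8)*43)*83 = ((5 + 8)*43)*83 = (13*43)*83 = 559*83 = 46397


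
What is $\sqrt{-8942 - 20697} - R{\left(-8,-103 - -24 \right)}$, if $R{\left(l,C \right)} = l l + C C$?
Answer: $-6305 + i \sqrt{29639} \approx -6305.0 + 172.16 i$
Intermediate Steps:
$R{\left(l,C \right)} = C^{2} + l^{2}$ ($R{\left(l,C \right)} = l^{2} + C^{2} = C^{2} + l^{2}$)
$\sqrt{-8942 - 20697} - R{\left(-8,-103 - -24 \right)} = \sqrt{-8942 - 20697} - \left(\left(-103 - -24\right)^{2} + \left(-8\right)^{2}\right) = \sqrt{-29639} - \left(\left(-103 + 24\right)^{2} + 64\right) = i \sqrt{29639} - \left(\left(-79\right)^{2} + 64\right) = i \sqrt{29639} - \left(6241 + 64\right) = i \sqrt{29639} - 6305 = -6305 + i \sqrt{29639}$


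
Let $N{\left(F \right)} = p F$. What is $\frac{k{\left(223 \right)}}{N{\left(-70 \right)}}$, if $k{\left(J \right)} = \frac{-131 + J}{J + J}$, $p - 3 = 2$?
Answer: $- \frac{23}{39025} \approx -0.00058937$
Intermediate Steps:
$p = 5$ ($p = 3 + 2 = 5$)
$N{\left(F \right)} = 5 F$
$k{\left(J \right)} = \frac{-131 + J}{2 J}$
$\frac{k{\left(223 \right)}}{N{\left(-70 \right)}} = \frac{\frac{1}{2} \cdot \frac{1}{223} \left(-131 + 223\right)}{5 \left(-70\right)} = \frac{\frac{1}{2} \cdot \frac{1}{223} \cdot 92}{-350} = \frac{46}{223} \left(- \frac{1}{350}\right) = - \frac{23}{39025}$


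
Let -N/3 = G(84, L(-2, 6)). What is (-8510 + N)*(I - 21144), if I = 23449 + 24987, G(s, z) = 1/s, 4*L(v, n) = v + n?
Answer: -1625791263/7 ≈ -2.3226e+8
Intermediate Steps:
L(v, n) = n/4 + v/4 (L(v, n) = (v + n)/4 = (n + v)/4 = n/4 + v/4)
N = -1/28 (N = -3/84 = -3*1/84 = -1/28 ≈ -0.035714)
I = 48436
(-8510 + N)*(I - 21144) = (-8510 - 1/28)*(48436 - 21144) = -238281/28*27292 = -1625791263/7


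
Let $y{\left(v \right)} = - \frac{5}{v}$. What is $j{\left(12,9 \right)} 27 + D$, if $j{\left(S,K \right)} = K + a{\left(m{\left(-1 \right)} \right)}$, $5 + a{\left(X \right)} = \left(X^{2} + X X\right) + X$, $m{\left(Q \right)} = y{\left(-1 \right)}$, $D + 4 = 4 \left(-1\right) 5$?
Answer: $1569$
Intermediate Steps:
$D = -24$ ($D = -4 + 4 \left(-1\right) 5 = -4 - 20 = -24$)
$m{\left(Q \right)} = 5$ ($m{\left(Q \right)} = - \frac{5}{-1} = \left(-5\right) \left(-1\right) = 5$)
$a{\left(X \right)} = -5 + X + 2 X^{2}$ ($a{\left(X \right)} = -5 + \left(\left(X^{2} + X X\right) + X\right) = -5 + \left(\left(X^{2} + X^{2}\right) + X\right) = -5 + \left(2 X^{2} + X\right) = -5 + \left(X + 2 X^{2}\right) = -5 + X + 2 X^{2}$)
$j{\left(S,K \right)} = 50 + K$ ($j{\left(S,K \right)} = K + \left(-5 + 5 + 2 \cdot 5^{2}\right) = K + \left(-5 + 5 + 2 \cdot 25\right) = K + \left(-5 + 5 + 50\right) = K + 50 = 50 + K$)
$j{\left(12,9 \right)} 27 + D = \left(50 + 9\right) 27 - 24 = 59 \cdot 27 - 24 = 1593 - 24 = 1569$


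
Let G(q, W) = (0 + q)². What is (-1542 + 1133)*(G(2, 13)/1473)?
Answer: -1636/1473 ≈ -1.1107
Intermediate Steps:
G(q, W) = q²
(-1542 + 1133)*(G(2, 13)/1473) = (-1542 + 1133)*(2²/1473) = -1636/1473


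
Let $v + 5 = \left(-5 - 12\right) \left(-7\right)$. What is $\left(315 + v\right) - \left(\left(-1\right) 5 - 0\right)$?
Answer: $434$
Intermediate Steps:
$v = 114$ ($v = -5 + \left(-5 - 12\right) \left(-7\right) = -5 - -119 = -5 + 119 = 114$)
$\left(315 + v\right) - \left(\left(-1\right) 5 - 0\right) = \left(315 + 114\right) - \left(\left(-1\right) 5 - 0\right) = 429 - \left(-5 + 0\right) = 429 - -5 = 429 + 5 = 434$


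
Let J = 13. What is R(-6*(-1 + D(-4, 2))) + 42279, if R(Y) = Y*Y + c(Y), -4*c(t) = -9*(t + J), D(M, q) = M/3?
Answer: 170143/4 ≈ 42536.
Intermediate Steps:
D(M, q) = M/3 (D(M, q) = M*(⅓) = M/3)
c(t) = 117/4 + 9*t/4 (c(t) = -(-9)*(t + 13)/4 = -(-9)*(13 + t)/4 = -(-117 - 9*t)/4 = 117/4 + 9*t/4)
R(Y) = 117/4 + Y² + 9*Y/4 (R(Y) = Y*Y + (117/4 + 9*Y/4) = Y² + (117/4 + 9*Y/4) = 117/4 + Y² + 9*Y/4)
R(-6*(-1 + D(-4, 2))) + 42279 = (117/4 + (-6*(-1 + (⅓)*(-4)))² + 9*(-6*(-1 + (⅓)*(-4)))/4) + 42279 = (117/4 + (-6*(-1 - 4/3))² + 9*(-6*(-1 - 4/3))/4) + 42279 = (117/4 + (-6*(-7/3))² + 9*(-6*(-7/3))/4) + 42279 = (117/4 + 14² + (9/4)*14) + 42279 = (117/4 + 196 + 63/2) + 42279 = 1027/4 + 42279 = 170143/4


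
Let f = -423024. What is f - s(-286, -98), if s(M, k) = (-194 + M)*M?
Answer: -560304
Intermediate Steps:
s(M, k) = M*(-194 + M)
f - s(-286, -98) = -423024 - (-286)*(-194 - 286) = -423024 - (-286)*(-480) = -423024 - 1*137280 = -423024 - 137280 = -560304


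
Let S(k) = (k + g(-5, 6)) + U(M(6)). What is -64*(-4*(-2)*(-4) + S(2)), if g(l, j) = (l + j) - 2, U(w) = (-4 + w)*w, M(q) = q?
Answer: 1216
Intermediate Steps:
U(w) = w*(-4 + w)
g(l, j) = -2 + j + l (g(l, j) = (j + l) - 2 = -2 + j + l)
S(k) = 11 + k (S(k) = (k + (-2 + 6 - 5)) + 6*(-4 + 6) = (k - 1) + 6*2 = (-1 + k) + 12 = 11 + k)
-64*(-4*(-2)*(-4) + S(2)) = -64*(-4*(-2)*(-4) + (11 + 2)) = -64*(8*(-4) + 13) = -64*(-32 + 13) = -64*(-19) = 1216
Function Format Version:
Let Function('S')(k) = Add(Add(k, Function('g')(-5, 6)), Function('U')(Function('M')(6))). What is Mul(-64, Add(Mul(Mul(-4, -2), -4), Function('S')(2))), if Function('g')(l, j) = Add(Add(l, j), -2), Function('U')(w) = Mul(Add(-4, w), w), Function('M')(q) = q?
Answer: 1216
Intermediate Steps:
Function('U')(w) = Mul(w, Add(-4, w))
Function('g')(l, j) = Add(-2, j, l) (Function('g')(l, j) = Add(Add(j, l), -2) = Add(-2, j, l))
Function('S')(k) = Add(11, k) (Function('S')(k) = Add(Add(k, Add(-2, 6, -5)), Mul(6, Add(-4, 6))) = Add(Add(k, -1), Mul(6, 2)) = Add(Add(-1, k), 12) = Add(11, k))
Mul(-64, Add(Mul(Mul(-4, -2), -4), Function('S')(2))) = Mul(-64, Add(Mul(Mul(-4, -2), -4), Add(11, 2))) = Mul(-64, Add(Mul(8, -4), 13)) = Mul(-64, Add(-32, 13)) = Mul(-64, -19) = 1216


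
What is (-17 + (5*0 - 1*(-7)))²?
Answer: 100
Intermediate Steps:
(-17 + (5*0 - 1*(-7)))² = (-17 + (0 + 7))² = (-17 + 7)² = (-10)² = 100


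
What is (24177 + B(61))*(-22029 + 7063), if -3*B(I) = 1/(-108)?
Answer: -58616950567/162 ≈ -3.6183e+8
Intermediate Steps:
B(I) = 1/324 (B(I) = -⅓/(-108) = -⅓*(-1/108) = 1/324)
(24177 + B(61))*(-22029 + 7063) = (24177 + 1/324)*(-22029 + 7063) = (7833349/324)*(-14966) = -58616950567/162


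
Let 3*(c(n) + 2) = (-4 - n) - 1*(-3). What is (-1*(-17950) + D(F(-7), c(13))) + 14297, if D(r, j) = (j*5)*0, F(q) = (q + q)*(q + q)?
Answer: 32247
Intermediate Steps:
F(q) = 4*q² (F(q) = (2*q)*(2*q) = 4*q²)
c(n) = -7/3 - n/3 (c(n) = -2 + ((-4 - n) - 1*(-3))/3 = -2 + ((-4 - n) + 3)/3 = -2 + (-1 - n)/3 = -2 + (-⅓ - n/3) = -7/3 - n/3)
D(r, j) = 0 (D(r, j) = (5*j)*0 = 0)
(-1*(-17950) + D(F(-7), c(13))) + 14297 = (-1*(-17950) + 0) + 14297 = (17950 + 0) + 14297 = 17950 + 14297 = 32247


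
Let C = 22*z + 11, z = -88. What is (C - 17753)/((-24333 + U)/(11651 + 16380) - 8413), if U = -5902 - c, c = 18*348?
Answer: 275797009/117930651 ≈ 2.3386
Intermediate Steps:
c = 6264
U = -12166 (U = -5902 - 1*6264 = -5902 - 6264 = -12166)
C = -1925 (C = 22*(-88) + 11 = -1936 + 11 = -1925)
(C - 17753)/((-24333 + U)/(11651 + 16380) - 8413) = (-1925 - 17753)/((-24333 - 12166)/(11651 + 16380) - 8413) = -19678/(-36499/28031 - 8413) = -19678/(-235861302/28031) = -19678*(-28031/235861302) = 275797009/117930651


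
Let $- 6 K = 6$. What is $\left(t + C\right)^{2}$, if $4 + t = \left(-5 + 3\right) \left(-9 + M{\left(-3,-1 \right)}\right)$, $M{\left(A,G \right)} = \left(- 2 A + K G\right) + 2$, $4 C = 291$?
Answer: $\frac{75625}{16} \approx 4726.6$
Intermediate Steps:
$K = -1$ ($K = \left(- \frac{1}{6}\right) 6 = -1$)
$C = \frac{291}{4}$ ($C = \frac{1}{4} \cdot 291 = \frac{291}{4} \approx 72.75$)
$M{\left(A,G \right)} = 2 - G - 2 A$ ($M{\left(A,G \right)} = \left(- 2 A - G\right) + 2 = \left(- G - 2 A\right) + 2 = 2 - G - 2 A$)
$t = -4$ ($t = -4 + \left(-5 + 3\right) \left(-9 - -9\right) = -4 - 2 \left(-9 + \left(2 + 1 + 6\right)\right) = -4 - 2 \left(-9 + 9\right) = -4 - 0 = -4 + 0 = -4$)
$\left(t + C\right)^{2} = \left(-4 + \frac{291}{4}\right)^{2} = \left(\frac{275}{4}\right)^{2} = \frac{75625}{16}$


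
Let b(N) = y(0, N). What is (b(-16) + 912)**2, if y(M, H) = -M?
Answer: 831744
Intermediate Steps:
b(N) = 0 (b(N) = -1*0 = 0)
(b(-16) + 912)**2 = (0 + 912)**2 = 912**2 = 831744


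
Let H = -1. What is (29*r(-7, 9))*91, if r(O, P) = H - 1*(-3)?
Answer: 5278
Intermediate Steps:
r(O, P) = 2 (r(O, P) = -1 - 1*(-3) = -1 + 3 = 2)
(29*r(-7, 9))*91 = (29*2)*91 = 58*91 = 5278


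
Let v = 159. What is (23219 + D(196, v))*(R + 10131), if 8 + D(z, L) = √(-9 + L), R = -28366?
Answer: -423252585 - 91175*√6 ≈ -4.2348e+8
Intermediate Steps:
D(z, L) = -8 + √(-9 + L)
(23219 + D(196, v))*(R + 10131) = (23219 + (-8 + √(-9 + 159)))*(-28366 + 10131) = (23219 + (-8 + √150))*(-18235) = (23219 + (-8 + 5*√6))*(-18235) = (23211 + 5*√6)*(-18235) = -423252585 - 91175*√6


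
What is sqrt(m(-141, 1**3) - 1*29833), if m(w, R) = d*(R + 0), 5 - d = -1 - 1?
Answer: 3*I*sqrt(3314) ≈ 172.7*I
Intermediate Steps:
d = 7 (d = 5 - (-1 - 1) = 5 - 1*(-2) = 5 + 2 = 7)
m(w, R) = 7*R (m(w, R) = 7*(R + 0) = 7*R)
sqrt(m(-141, 1**3) - 1*29833) = sqrt(7*1**3 - 1*29833) = sqrt(7*1 - 29833) = sqrt(7 - 29833) = sqrt(-29826) = 3*I*sqrt(3314)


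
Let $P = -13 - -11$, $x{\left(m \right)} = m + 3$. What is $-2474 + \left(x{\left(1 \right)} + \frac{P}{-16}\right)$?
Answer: $- \frac{19759}{8} \approx -2469.9$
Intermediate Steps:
$x{\left(m \right)} = 3 + m$
$P = -2$ ($P = -13 + 11 = -2$)
$-2474 + \left(x{\left(1 \right)} + \frac{P}{-16}\right) = -2474 + \left(\left(3 + 1\right) + \frac{1}{-16} \left(-2\right)\right) = -2474 + \left(4 - - \frac{1}{8}\right) = -2474 + \left(4 + \frac{1}{8}\right) = -2474 + \frac{33}{8} = - \frac{19759}{8}$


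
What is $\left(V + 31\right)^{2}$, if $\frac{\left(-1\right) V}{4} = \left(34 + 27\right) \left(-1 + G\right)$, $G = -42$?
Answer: $110733529$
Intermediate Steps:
$V = 10492$ ($V = - 4 \left(34 + 27\right) \left(-1 - 42\right) = - 4 \cdot 61 \left(-43\right) = \left(-4\right) \left(-2623\right) = 10492$)
$\left(V + 31\right)^{2} = \left(10492 + 31\right)^{2} = 10523^{2} = 110733529$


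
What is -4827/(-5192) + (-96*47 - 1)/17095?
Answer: 59086069/88757240 ≈ 0.66570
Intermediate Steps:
-4827/(-5192) + (-96*47 - 1)/17095 = -4827*(-1/5192) + (-4512 - 1)*(1/17095) = 4827/5192 - 4513*1/17095 = 4827/5192 - 4513/17095 = 59086069/88757240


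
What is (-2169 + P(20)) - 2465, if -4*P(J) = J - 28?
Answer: -4632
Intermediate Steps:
P(J) = 7 - J/4 (P(J) = -(J - 28)/4 = -(-28 + J)/4 = 7 - J/4)
(-2169 + P(20)) - 2465 = (-2169 + (7 - ¼*20)) - 2465 = (-2169 + (7 - 5)) - 2465 = (-2169 + 2) - 2465 = -2167 - 2465 = -4632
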